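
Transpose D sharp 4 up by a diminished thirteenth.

B flat 5

Counting six letter names plus an octave up from D lands on B.
A diminished thirteenth spans 19 semitones, so from D#4 the target pitch is Bb5.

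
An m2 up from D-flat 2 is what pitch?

The second takes the letter from D up to E.
A minor second is 1 semitone; 1 semitone up from Db2 gives Ebb2.

E-double-flat 2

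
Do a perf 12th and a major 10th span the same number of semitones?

No

A perfect twelfth spans 19 semitones; a major tenth spans 16 semitones. They differ by 3.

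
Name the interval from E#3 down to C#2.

major 10th

Descending from E#3 to C#2 is the same interval as ascending C#2 to E#3.
C to E spans three letter names (C-D-E), plus an octave: a tenth.
The major tenth spans 16 semitones, and C#2 to E#3 is exactly 16 semitones — so this is a major tenth.
(Equivalently, a compound major third: a major third plus an octave.)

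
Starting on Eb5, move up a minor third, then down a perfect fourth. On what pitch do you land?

A minor third up from Eb5 is Gb5.
Down a perfect fourth from Gb5: Db5 (5 semitones down).

Db5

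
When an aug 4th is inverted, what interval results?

Inverted interval numbers add to nine, so a fourth pairs with a fifth (4 + 5 = 9).
And augmented becomes diminished under inversion, so we get a diminished fifth.

d5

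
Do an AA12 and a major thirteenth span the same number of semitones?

Yes

A doubly augmented twelfth spans 21 semitones, and a major thirteenth also spans 21 semitones — they're enharmonic.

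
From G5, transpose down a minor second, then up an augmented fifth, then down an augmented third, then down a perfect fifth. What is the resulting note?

D5

Down a minor second from G5: F#5 (1 semitone down).
Up an augmented fifth from F#5: C##6 (8 semitones up).
Down an augmented third from C##6: A5 (5 semitones down).
A perfect fifth down from A5 is D5.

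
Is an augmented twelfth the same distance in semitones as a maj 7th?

An augmented twelfth spans 20 semitones; a major seventh spans 11 semitones. They differ by 9.

No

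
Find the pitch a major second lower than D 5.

C 5

The second takes the letter from D down to C.
A major second is 2 semitones; 2 semitones down from D5 gives C5.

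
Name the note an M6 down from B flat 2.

D flat 2

The sixth takes the letter from B down to D.
A major sixth is 9 semitones; 9 semitones down from Bb2 gives Db2.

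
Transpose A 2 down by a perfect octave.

A 1

An octave keeps the letter name A, an octave down from A.
A perfect octave spans 12 semitones, so from A2 the target pitch is A1.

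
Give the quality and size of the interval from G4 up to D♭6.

diminished 12th

G to D spans five letter names (G-A-B-C-D), plus an octave, so the interval is some kind of twelfth.
G4 to Db6 spans 18 semitones — one semitone narrower than the perfect twelfth (19) — giving a diminished twelfth.
(Equivalently, a compound diminished fifth: a diminished fifth plus an octave.)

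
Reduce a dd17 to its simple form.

Subtracting seven from the interval number removes an octave: 17 − 14 = 3.
Quality carries through unchanged, so the simple form is a doubly diminished third.

doubly diminished third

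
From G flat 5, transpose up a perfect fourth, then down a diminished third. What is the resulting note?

A 5

Up a perfect fourth from Gb5: Cb6 (5 semitones up).
Cb6 down a diminished third → A5 (2 semitones).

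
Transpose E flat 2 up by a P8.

For an octave the letter name doesn't change: still E, an octave up.
A perfect octave spans 12 semitones, so from Eb2 the target pitch is Eb3.

E flat 3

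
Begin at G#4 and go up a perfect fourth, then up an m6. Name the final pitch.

A5

G#4 up a perfect fourth → C#5 (5 semitones).
A minor sixth up from C#5 is A5.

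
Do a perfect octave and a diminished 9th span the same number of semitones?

A perfect octave = 12 semitones = a diminished ninth; enharmonically equal.

Yes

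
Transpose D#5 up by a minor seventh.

Seven letter names up from D: C.
Moving 10 semitones up from D#5 (the size of a minor seventh) reaches C#6.

C#6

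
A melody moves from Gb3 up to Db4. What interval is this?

G to D spans five letter names (G-A-B-C-D), so the interval is some kind of fifth.
Gb3 to Db4 is 7 semitones, matching the perfect fifth exactly, so the quality is perfect.

P5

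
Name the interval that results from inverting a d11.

First reduce the compound diminished eleventh to its simple form, a diminished fourth.
Interval numbers invert to sum to nine: 4 + 5 = 9, so a fourth inverts to a fifth.
The quality also flips — diminished becomes augmented — giving an augmented fifth.

augmented fifth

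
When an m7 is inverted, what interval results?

Inverted interval numbers add to nine, so a seventh pairs with a second (7 + 2 = 9).
Quality inverts too: minor becomes major. That makes the inversion a major second.

M2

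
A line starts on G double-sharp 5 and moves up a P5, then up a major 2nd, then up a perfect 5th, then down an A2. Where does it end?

A sharp 6

Up a perfect fifth from G##5: D##6 (7 semitones up).
Up a major second from D##6: E##6 (2 semitones up).
Up a perfect fifth from E##6: B##6 (7 semitones up).
An augmented second down from B##6 is A#6.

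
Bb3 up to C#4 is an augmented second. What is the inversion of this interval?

Interval numbers invert to sum to nine: 2 + 7 = 9, so a second inverts to a seventh.
Quality inverts too: augmented becomes diminished. That makes the inversion a diminished seventh.

diminished seventh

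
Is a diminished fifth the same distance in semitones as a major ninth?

No

A diminished fifth spans 6 semitones; a major ninth spans 14 semitones. They differ by 8.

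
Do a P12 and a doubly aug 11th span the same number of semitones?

A perfect twelfth = 19 semitones = a doubly augmented eleventh; enharmonically equal.

Yes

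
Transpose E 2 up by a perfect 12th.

B 3

Counting five letter names plus an octave up from E lands on B.
A perfect twelfth is 19 semitones; 19 semitones up from E2 gives B3.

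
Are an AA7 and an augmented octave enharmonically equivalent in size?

Both span 13 semitones: a doubly augmented seventh and an augmented octave are the same chromatic distance.

Yes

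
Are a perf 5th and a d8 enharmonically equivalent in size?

No

7 semitones (perfect fifth) vs 11 semitones (diminished octave): not equal.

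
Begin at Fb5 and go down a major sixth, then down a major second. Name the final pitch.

A major sixth down from Fb5 is Abb4.
A major second down from Abb4 is Gbb4.

Gbb4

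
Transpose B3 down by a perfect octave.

B2

The letter stays B (same as the start), shifted an octave down.
A perfect octave is 12 semitones; 12 semitones down from B3 gives B2.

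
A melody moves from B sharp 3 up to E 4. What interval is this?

diminished fourth

B to E spans four letter names (B-C-D-E), so the interval is some kind of fourth.
B#3 to E4 spans 4 semitones — one semitone narrower than the perfect fourth (5) — giving a diminished fourth.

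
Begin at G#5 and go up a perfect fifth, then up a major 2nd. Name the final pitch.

E#6

G#5 up a perfect fifth → D#6 (7 semitones).
D#6 up a major second → E#6 (2 semitones).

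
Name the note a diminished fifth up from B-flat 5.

F-flat 6

Counting five letter names up from B lands on F.
A diminished fifth is 6 semitones; 6 semitones up from Bb5 gives Fb6.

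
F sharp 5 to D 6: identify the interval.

F to D spans six letter names (F-G-A-B-C-D), so the interval is some kind of sixth.
A major sixth would be 9 semitones, but F#5 to D6 is 8 — one semitone narrower, making it a minor sixth.

minor sixth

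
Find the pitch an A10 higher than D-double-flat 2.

F 3

Three letters up from D (plus an octave) reaches F.
An augmented tenth is 17 semitones; 17 semitones up from Dbb2 gives F3.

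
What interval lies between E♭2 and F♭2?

E to F spans two letter names (E-F) — that makes it a second of some quality.
Eb2 to Fb2 is 1 semitone, a half step short of the major second (2), so this is minor.

minor 2nd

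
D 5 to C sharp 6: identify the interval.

M7

D to C spans seven letter names (D-E-F-G-A-B-C): a seventh.
D5 to C#6 is 11 semitones, matching the major seventh exactly, so the quality is major.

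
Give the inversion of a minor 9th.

First reduce the compound minor ninth to its simple form, a minor second.
Interval numbers invert to sum to nine: 2 + 7 = 9, so a second inverts to a seventh.
And minor becomes major under inversion, so we get a major seventh.

major seventh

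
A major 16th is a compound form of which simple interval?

major 2nd

Each octave removed subtracts seven from the number: 16 − 14 = 2.
So a major sixteenth is 2 octaves plus a major second. The quality is unchanged.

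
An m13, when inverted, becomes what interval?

First reduce the compound minor thirteenth to its simple form, a minor sixth.
Interval numbers invert to sum to nine: 6 + 3 = 9, so a sixth inverts to a third.
The quality also flips — minor becomes major — giving a major third.

M3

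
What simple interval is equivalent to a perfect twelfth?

Subtracting seven from the interval number removes an octave: 12 − 7 = 5.
Quality carries through unchanged, so the simple form is a perfect fifth.

perfect 5th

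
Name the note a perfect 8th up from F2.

An octave keeps the letter name F, an octave up from F.
A perfect octave is 12 semitones; 12 semitones up from F2 gives F3.

F3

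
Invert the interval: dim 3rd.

A6

Inverted interval numbers add to nine, so a third pairs with a sixth (3 + 6 = 9).
The quality also flips — diminished becomes augmented — giving an augmented sixth.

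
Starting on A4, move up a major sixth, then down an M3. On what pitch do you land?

D5

Up a major sixth from A4: F#5 (9 semitones up).
Down a major third from F#5: D5 (4 semitones down).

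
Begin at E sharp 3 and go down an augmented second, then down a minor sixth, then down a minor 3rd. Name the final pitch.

Down an augmented second from E#3: D3 (3 semitones down).
A minor sixth down from D3 is F#2.
A minor third down from F#2 is D#2.

D sharp 2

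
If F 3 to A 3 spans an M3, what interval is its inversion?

Interval numbers invert to sum to nine: 3 + 6 = 9, so a third inverts to a sixth.
And major becomes minor under inversion, so we get a minor sixth.

minor 6th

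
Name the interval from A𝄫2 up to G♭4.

A to G spans seven letter names (A-B-C-D-E-F-G), plus an octave, so the interval is some kind of fourteenth.
The major fourteenth spans 23 semitones, and Abb2 to Gb4 is exactly 23 semitones — so this is a major fourteenth.
(Equivalently, a compound major seventh: a major seventh plus an octave.)

M14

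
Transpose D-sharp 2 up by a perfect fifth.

A-sharp 2

Counting five letter names up from D lands on A.
A perfect fifth spans 7 semitones, so from D#2 the target pitch is A#2.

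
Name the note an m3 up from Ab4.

Cb5

Three letter names up from A: C.
A minor third is 3 semitones; 3 semitones up from Ab4 gives Cb5.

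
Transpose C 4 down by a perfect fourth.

G 3

The fourth takes the letter from C down to G.
Moving 5 semitones down from C4 (the size of a perfect fourth) reaches G3.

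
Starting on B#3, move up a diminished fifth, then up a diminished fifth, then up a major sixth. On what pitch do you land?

A5

Up a diminished fifth from B#3: F#4 (6 semitones up).
F#4 up a diminished fifth → C5 (6 semitones).
A major sixth up from C5 is A5.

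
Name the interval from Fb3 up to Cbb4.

F to C spans five letter names (F-G-A-B-C): a fifth.
A perfect fifth would be 7 semitones; Fb3 to Cbb4 is 6, one semitone narrower, so the interval is diminished.

d5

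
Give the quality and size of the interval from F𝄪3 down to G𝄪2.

Descending from F##3 to G##2 is the same interval as ascending G##2 to F##3.
G to F spans seven letter names (G-A-B-C-D-E-F), so the interval is some kind of seventh.
A major seventh would be 11 semitones, but G##2 to F##3 is 10 — one semitone narrower, making it a minor seventh.

minor 7th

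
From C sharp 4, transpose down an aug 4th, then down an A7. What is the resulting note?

A double-flat 2

An augmented fourth down from C#4 is G3.
G3 down an augmented seventh → Abb2 (12 semitones).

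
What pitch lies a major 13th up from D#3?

B#4

Six letters up from D (plus an octave) reaches B.
A major thirteenth is 21 semitones; 21 semitones up from D#3 gives B#4.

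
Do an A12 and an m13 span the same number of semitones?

Yes

An augmented twelfth = 20 semitones = a minor thirteenth; enharmonically equal.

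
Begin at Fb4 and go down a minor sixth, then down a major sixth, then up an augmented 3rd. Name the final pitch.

Down a minor sixth from Fb4: Ab3 (8 semitones down).
A major sixth down from Ab3 is Cb3.
Up an augmented third from Cb3: E3 (5 semitones up).

E3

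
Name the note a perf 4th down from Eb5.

Bb4

The fourth takes the letter from E down to B.
A perfect fourth spans 5 semitones, so from Eb5 the target pitch is Bb4.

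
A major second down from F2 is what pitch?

Counting two letter names down from F lands on E.
A major second is 2 semitones; 2 semitones down from F2 gives Eb2.

Eb2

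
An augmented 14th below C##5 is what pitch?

Counting seven letter names plus an octave down from C lands on D.
An augmented fourteenth is 24 semitones; 24 semitones down from C##5 gives D3.

D3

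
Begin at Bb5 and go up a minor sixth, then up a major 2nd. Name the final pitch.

Bb5 up a minor sixth → Gb6 (8 semitones).
Up a major second from Gb6: Ab6 (2 semitones up).

Ab6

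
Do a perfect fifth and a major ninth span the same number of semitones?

A perfect fifth spans 7 semitones; a major ninth spans 14 semitones. They differ by 7.

No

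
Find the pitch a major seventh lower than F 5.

G flat 4

The seventh takes the letter from F down to G.
A major seventh is 11 semitones; 11 semitones down from F5 gives Gb4.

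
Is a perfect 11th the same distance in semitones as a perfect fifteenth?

No

A perfect eleventh spans 17 semitones; a perfect fifteenth spans 24 semitones. They differ by 7.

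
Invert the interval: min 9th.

First reduce the compound minor ninth to its simple form, a minor second.
Inverted interval numbers add to nine, so a second pairs with a seventh (2 + 7 = 9).
And minor becomes major under inversion, so we get a major seventh.

major seventh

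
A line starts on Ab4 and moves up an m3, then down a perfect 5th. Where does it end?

A minor third up from Ab4 is Cb5.
Cb5 down a perfect fifth → Fb4 (7 semitones).

Fb4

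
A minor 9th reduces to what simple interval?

minor 2nd

Each octave removed subtracts seven from the number: 9 − 7 = 2.
That makes a minor ninth a compound minor second — an octave plus a minor second.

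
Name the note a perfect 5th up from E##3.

Five letter names up from E: B.
A perfect fifth spans 7 semitones, so from E##3 the target pitch is B##3.

B##3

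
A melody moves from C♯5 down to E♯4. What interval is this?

Descending from C#5 to E#4 is the same interval as ascending E#4 to C#5.
E to C spans six letter names (E-F-G-A-B-C) — that makes it a sixth of some quality.
E#4 to C#5 is 8 semitones, a half step short of the major sixth (9), so this is minor.

minor sixth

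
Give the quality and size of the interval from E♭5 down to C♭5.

Descending from Eb5 to Cb5 is the same interval as ascending Cb5 to Eb5.
C to E spans three letter names (C-D-E) — that makes it a third of some quality.
Cb5 to Eb5 is 4 semitones, matching the major third exactly, so the quality is major.

major third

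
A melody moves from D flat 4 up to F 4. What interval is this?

D to F spans three letter names (D-E-F): a third.
Counting semitones, Db4→F4 is 4, which is the major third.

major third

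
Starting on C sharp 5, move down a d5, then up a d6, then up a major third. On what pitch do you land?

F sharp 5

C#5 down a diminished fifth → F##4 (6 semitones).
A diminished sixth up from F##4 is D5.
A major third up from D5 is F#5.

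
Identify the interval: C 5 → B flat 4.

major 2nd

Descending from C5 to Bb4 is the same interval as ascending Bb4 to C5.
B to C spans two letter names (B-C) — that makes it a second of some quality.
Counting semitones, Bb4→C5 is 2, which is the major second.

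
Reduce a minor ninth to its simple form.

minor second

Subtracting seven from the interval number removes an octave: 9 − 7 = 2.
So a minor ninth is an octave plus a minor second. The quality is unchanged.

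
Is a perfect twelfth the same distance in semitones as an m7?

No

A perfect twelfth is 19 semitones but a minor seventh is 10 semitones — different sizes.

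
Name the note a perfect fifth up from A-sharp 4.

The fifth takes the letter from A up to E.
A perfect fifth spans 7 semitones, so from A#4 the target pitch is E#5.

E-sharp 5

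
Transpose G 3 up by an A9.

A-sharp 4

Counting two letter names plus an octave up from G lands on A.
An augmented ninth is 15 semitones; 15 semitones up from G3 gives A#4.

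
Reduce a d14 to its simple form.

Each octave removed subtracts seven from the number: 14 − 7 = 7.
So a diminished fourteenth is an octave plus a diminished seventh. The quality is unchanged.

diminished seventh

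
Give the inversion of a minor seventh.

major second

Interval numbers invert to sum to nine: 7 + 2 = 9, so a seventh inverts to a second.
And minor becomes major under inversion, so we get a major second.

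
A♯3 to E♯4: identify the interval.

P5

A to E spans five letter names (A-B-C-D-E), so the interval is some kind of fifth.
A#3 to E#4 is 7 semitones, matching the perfect fifth exactly, so the quality is perfect.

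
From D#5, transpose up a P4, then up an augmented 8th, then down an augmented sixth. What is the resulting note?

B5

Up a perfect fourth from D#5: G#5 (5 semitones up).
An augmented octave up from G#5 is G##6.
An augmented sixth down from G##6 is B5.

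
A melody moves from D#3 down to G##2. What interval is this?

Descending from D#3 to G##2 is the same interval as ascending G##2 to D#3.
G to D spans five letter names (G-A-B-C-D) — that makes it a fifth of some quality.
A perfect fifth would be 7 semitones; G##2 to D#3 is 6, one semitone narrower, so the interval is diminished.

diminished fifth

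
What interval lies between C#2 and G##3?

augmented twelfth

C to G spans five letter names (C-D-E-F-G), plus an octave, so the interval is some kind of twelfth.
A perfect twelfth would be 19 semitones; C#2 to G##3 is 20, one semitone wider, so the interval is augmented.
(Equivalently, a compound augmented fifth: an augmented fifth plus an octave.)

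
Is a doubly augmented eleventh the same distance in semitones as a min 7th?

A doubly augmented eleventh is 19 semitones but a minor seventh is 10 semitones — different sizes.

No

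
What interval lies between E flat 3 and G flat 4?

E to G spans three letter names (E-F-G), plus an octave, so the interval is some kind of tenth.
A major tenth would be 16 semitones, but Eb3 to Gb4 is 15 — one semitone narrower, making it a minor tenth.
(Equivalently, a compound minor third: a minor third plus an octave.)

minor 10th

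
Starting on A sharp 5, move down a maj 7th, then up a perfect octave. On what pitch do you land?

A#5 down a major seventh → B4 (11 semitones).
A perfect octave up from B4 is B5.

B 5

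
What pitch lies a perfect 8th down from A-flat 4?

The letter stays A (same as the start), shifted an octave down.
A perfect octave is 12 semitones; 12 semitones down from Ab4 gives Ab3.

A-flat 3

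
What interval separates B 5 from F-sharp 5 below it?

Descending from B5 to F#5 is the same interval as ascending F#5 to B5.
F to B spans four letter names (F-G-A-B): a fourth.
Counting semitones, F#5→B5 is 5, which is the perfect fourth.

perfect fourth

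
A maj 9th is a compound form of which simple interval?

Subtracting seven from the interval number removes an octave: 9 − 7 = 2.
Quality carries through unchanged, so the simple form is a major second.

major second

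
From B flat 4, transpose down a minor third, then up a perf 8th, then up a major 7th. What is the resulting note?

Down a minor third from Bb4: G4 (3 semitones down).
A perfect octave up from G4 is G5.
G5 up a major seventh → F#6 (11 semitones).

F sharp 6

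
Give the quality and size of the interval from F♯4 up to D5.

m6

F to D spans six letter names (F-G-A-B-C-D) — that makes it a sixth of some quality.
At 8 semitones, F#4→D5 falls one short of a major sixth: minor.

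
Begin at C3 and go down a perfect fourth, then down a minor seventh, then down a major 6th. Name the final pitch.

C3 down a perfect fourth → G2 (5 semitones).
A minor seventh down from G2 is A1.
A1 down a major sixth → C1 (9 semitones).

C1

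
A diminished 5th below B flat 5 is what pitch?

E 5

The fifth takes the letter from B down to E.
A diminished fifth spans 6 semitones, so from Bb5 the target pitch is E5.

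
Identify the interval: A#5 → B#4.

minor seventh

Descending from A#5 to B#4 is the same interval as ascending B#4 to A#5.
B to A spans seven letter names (B-C-D-E-F-G-A), so the interval is some kind of seventh.
B#4 to A#5 is 10 semitones, a half step short of the major seventh (11), so this is minor.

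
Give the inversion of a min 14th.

major 2nd

First reduce the compound minor fourteenth to its simple form, a minor seventh.
Inverted interval numbers add to nine, so a seventh pairs with a second (7 + 2 = 9).
The quality also flips — minor becomes major — giving a major second.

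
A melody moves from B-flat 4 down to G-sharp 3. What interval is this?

diminished 10th

Descending from Bb4 to G#3 is the same interval as ascending G#3 to Bb4.
G to B spans three letter names (G-A-B), plus an octave — that makes it a tenth of some quality.
The major tenth is 16 semitones; here we have 14, two semitones narrower: diminished.
(Equivalently, a compound diminished third: a diminished third plus an octave.)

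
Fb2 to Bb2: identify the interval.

A4

F to B spans four letter names (F-G-A-B), so the interval is some kind of fourth.
Fb2 to Bb2 spans 6 semitones — one semitone wider than the perfect fourth (5) — giving an augmented fourth.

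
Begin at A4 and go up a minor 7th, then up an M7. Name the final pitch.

A minor seventh up from A4 is G5.
A major seventh up from G5 is F#6.

F#6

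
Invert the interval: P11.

First reduce the compound perfect eleventh to its simple form, a perfect fourth.
Inverted interval numbers add to nine, so a fourth pairs with a fifth (4 + 5 = 9).
And perfect stays perfect under inversion, so we get a perfect fifth.

P5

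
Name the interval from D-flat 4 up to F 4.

major 3rd

D to F spans three letter names (D-E-F): a third.
Counting semitones, Db4→F4 is 4, which is the major third.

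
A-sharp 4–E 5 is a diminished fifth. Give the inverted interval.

augmented fourth

Interval numbers invert to sum to nine: 5 + 4 = 9, so a fifth inverts to a fourth.
And diminished becomes augmented under inversion, so we get an augmented fourth.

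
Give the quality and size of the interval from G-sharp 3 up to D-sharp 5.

perfect twelfth

G to D spans five letter names (G-A-B-C-D), plus an octave — that makes it a twelfth of some quality.
The perfect twelfth spans 19 semitones, and G#3 to D#5 is exactly 19 semitones — so this is a perfect twelfth.
(Equivalently, a compound perfect fifth: a perfect fifth plus an octave.)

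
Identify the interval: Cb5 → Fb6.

C to F spans four letter names (C-D-E-F), plus an octave, so the interval is some kind of eleventh.
The perfect eleventh spans 17 semitones, and Cb5 to Fb6 is exactly 17 semitones — so this is a perfect eleventh.
(Equivalently, a compound perfect fourth: a perfect fourth plus an octave.)

perfect 11th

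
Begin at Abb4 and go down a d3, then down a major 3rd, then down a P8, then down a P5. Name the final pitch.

Gb2

A diminished third down from Abb4 is F4.
A major third down from F4 is Db4.
A perfect octave down from Db4 is Db3.
Down a perfect fifth from Db3: Gb2 (7 semitones down).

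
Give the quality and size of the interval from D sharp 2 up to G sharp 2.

P4

D to G spans four letter names (D-E-F-G), so the interval is some kind of fourth.
D#2 to G#2 is 5 semitones, matching the perfect fourth exactly, so the quality is perfect.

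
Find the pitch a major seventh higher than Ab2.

G3

The seventh takes the letter from A up to G.
Moving 11 semitones up from Ab2 (the size of a major seventh) reaches G3.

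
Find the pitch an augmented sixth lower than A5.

Counting six letter names down from A lands on C.
An augmented sixth spans 10 semitones, so from A5 the target pitch is Cb5.

Cb5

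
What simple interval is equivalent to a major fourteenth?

Each octave removed subtracts seven from the number: 14 − 7 = 7.
That makes a major fourteenth a compound major seventh — an octave plus a major seventh.

M7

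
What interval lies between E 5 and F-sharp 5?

E to F spans two letter names (E-F), so the interval is some kind of second.
Counting semitones, E5→F#5 is 2, which is the major second.

M2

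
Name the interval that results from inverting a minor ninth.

major seventh

First reduce the compound minor ninth to its simple form, a minor second.
Inverted interval numbers add to nine, so a second pairs with a seventh (2 + 7 = 9).
The quality also flips — minor becomes major — giving a major seventh.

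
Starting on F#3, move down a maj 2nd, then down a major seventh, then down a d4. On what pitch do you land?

A major second down from F#3 is E3.
A major seventh down from E3 is F2.
Down a diminished fourth from F2: C#2 (4 semitones down).

C#2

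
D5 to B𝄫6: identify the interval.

D to B spans six letter names (D-E-F-G-A-B), plus an octave, so the interval is some kind of thirteenth.
D5 to Bbb6 spans 19 semitones — two semitones narrower than the major thirteenth (21) — giving a diminished thirteenth.
(Equivalently, a compound diminished sixth: a diminished sixth plus an octave.)

diminished thirteenth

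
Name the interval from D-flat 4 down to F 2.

minor thirteenth

Descending from Db4 to F2 is the same interval as ascending F2 to Db4.
F to D spans six letter names (F-G-A-B-C-D), plus an octave — that makes it a thirteenth of some quality.
F2 to Db4 is 20 semitones, a half step short of the major thirteenth (21), so this is minor.
(Equivalently, a compound minor sixth: a minor sixth plus an octave.)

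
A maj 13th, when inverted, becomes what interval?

minor 3rd

First reduce the compound major thirteenth to its simple form, a major sixth.
Interval numbers invert to sum to nine: 6 + 3 = 9, so a sixth inverts to a third.
And major becomes minor under inversion, so we get a minor third.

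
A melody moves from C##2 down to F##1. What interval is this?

Descending from C##2 to F##1 is the same interval as ascending F##1 to C##2.
F to C spans five letter names (F-G-A-B-C), so the interval is some kind of fifth.
F##1 to C##2 is 7 semitones, matching the perfect fifth exactly, so the quality is perfect.

perfect 5th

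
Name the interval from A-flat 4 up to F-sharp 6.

augmented thirteenth

A to F spans six letter names (A-B-C-D-E-F), plus an octave — that makes it a thirteenth of some quality.
A major thirteenth would be 21 semitones; Ab4 to F#6 is 22, one semitone wider, so the interval is augmented.
(Equivalently, a compound augmented sixth: an augmented sixth plus an octave.)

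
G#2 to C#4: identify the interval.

P11

G to C spans four letter names (G-A-B-C), plus an octave: an eleventh.
G#2 to C#4 is 17 semitones, matching the perfect eleventh exactly, so the quality is perfect.
(Equivalently, a compound perfect fourth: a perfect fourth plus an octave.)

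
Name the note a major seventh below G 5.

Counting seven letter names down from G lands on A.
A major seventh spans 11 semitones, so from G5 the target pitch is Ab4.

A-flat 4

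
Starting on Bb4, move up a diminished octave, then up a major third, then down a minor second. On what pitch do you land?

C6

A diminished octave up from Bb4 is Bbb5.
Bbb5 up a major third → Db6 (4 semitones).
A minor second down from Db6 is C6.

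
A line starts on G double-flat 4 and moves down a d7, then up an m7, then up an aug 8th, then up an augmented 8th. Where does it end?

Gbb4 down a diminished seventh → Ab3 (9 semitones).
Ab3 up a minor seventh → Gb4 (10 semitones).
Up an augmented octave from Gb4: G5 (13 semitones up).
An augmented octave up from G5 is G#6.

G sharp 6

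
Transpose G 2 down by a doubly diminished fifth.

C double-sharp 2

The fifth takes the letter from G down to C.
A doubly diminished fifth spans 5 semitones, so from G2 the target pitch is C##2.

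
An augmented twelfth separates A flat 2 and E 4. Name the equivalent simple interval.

A5

Subtracting seven from the interval number removes an octave: 12 − 7 = 5.
Quality carries through unchanged, so the simple form is an augmented fifth.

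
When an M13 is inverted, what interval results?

minor 3rd

First reduce the compound major thirteenth to its simple form, a major sixth.
Interval numbers invert to sum to nine: 6 + 3 = 9, so a sixth inverts to a third.
The quality also flips — major becomes minor — giving a minor third.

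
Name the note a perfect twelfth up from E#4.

Five letters up from E (plus an octave) reaches B.
A perfect twelfth is 19 semitones; 19 semitones up from E#4 gives B#5.

B#5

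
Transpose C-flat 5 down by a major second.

Counting two letter names down from C lands on B.
Moving 2 semitones down from Cb5 (the size of a major second) reaches Bbb4.

B-double-flat 4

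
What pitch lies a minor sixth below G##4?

Counting six letter names down from G lands on B.
A minor sixth spans 8 semitones, so from G##4 the target pitch is B##3.

B##3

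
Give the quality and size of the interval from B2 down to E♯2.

diminished fifth

Descending from B2 to E#2 is the same interval as ascending E#2 to B2.
E to B spans five letter names (E-F-G-A-B): a fifth.
E#2 to B2 spans 6 semitones — one semitone narrower than the perfect fifth (7) — giving a diminished fifth.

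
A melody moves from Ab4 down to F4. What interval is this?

minor third

Descending from Ab4 to F4 is the same interval as ascending F4 to Ab4.
F to A spans three letter names (F-G-A): a third.
At 3 semitones, F4→Ab4 falls one short of a major third: minor.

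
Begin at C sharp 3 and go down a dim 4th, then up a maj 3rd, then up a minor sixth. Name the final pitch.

C#3 down a diminished fourth → G##2 (4 semitones).
G##2 up a major third → B##2 (4 semitones).
B##2 up a minor sixth → G##3 (8 semitones).

G double-sharp 3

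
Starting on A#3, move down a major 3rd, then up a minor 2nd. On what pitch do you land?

A major third down from A#3 is F#3.
A minor second up from F#3 is G3.

G3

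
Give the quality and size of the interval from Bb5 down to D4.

Descending from Bb5 to D4 is the same interval as ascending D4 to Bb5.
D to B spans six letter names (D-E-F-G-A-B), plus an octave, so the interval is some kind of thirteenth.
D4 to Bb5 is 20 semitones, a half step short of the major thirteenth (21), so this is minor.
(Equivalently, a compound minor sixth: a minor sixth plus an octave.)

minor thirteenth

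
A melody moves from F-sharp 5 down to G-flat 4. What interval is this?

Descending from F#5 to Gb4 is the same interval as ascending Gb4 to F#5.
G to F spans seven letter names (G-A-B-C-D-E-F) — that makes it a seventh of some quality.
Gb4 to F#5 spans 12 semitones — one semitone wider than the major seventh (11) — giving an augmented seventh.

A7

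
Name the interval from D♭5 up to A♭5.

D to A spans five letter names (D-E-F-G-A) — that makes it a fifth of some quality.
Db5 to Ab5 is 7 semitones, matching the perfect fifth exactly, so the quality is perfect.

perfect 5th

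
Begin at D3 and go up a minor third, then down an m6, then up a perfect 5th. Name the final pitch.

Up a minor third from D3: F3 (3 semitones up).
Down a minor sixth from F3: A2 (8 semitones down).
A perfect fifth up from A2 is E3.

E3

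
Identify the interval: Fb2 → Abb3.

minor 10th

F to A spans three letter names (F-G-A), plus an octave — that makes it a tenth of some quality.
A major tenth would be 16 semitones, but Fb2 to Abb3 is 15 — one semitone narrower, making it a minor tenth.
(Equivalently, a compound minor third: a minor third plus an octave.)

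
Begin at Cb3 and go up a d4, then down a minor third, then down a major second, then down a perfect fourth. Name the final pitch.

A diminished fourth up from Cb3 is Fbb3.
Down a minor third from Fbb3: Dbb3 (3 semitones down).
Down a major second from Dbb3: Cbb3 (2 semitones down).
A perfect fourth down from Cbb3 is Gbb2.

Gbb2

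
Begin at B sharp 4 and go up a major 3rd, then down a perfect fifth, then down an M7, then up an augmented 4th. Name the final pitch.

B#4 up a major third → D##5 (4 semitones).
D##5 down a perfect fifth → G##4 (7 semitones).
G##4 down a major seventh → A#3 (11 semitones).
An augmented fourth up from A#3 is D##4.

D double-sharp 4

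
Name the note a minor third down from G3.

E3

The third takes the letter from G down to E.
A minor third is 3 semitones; 3 semitones down from G3 gives E3.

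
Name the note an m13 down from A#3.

The thirteenth's letter: A down six letter names plus an octave → C.
Moving 20 semitones down from A#3 (the size of a minor thirteenth) reaches C##2.

C##2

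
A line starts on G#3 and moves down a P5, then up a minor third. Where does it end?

E3

A perfect fifth down from G#3 is C#3.
Up a minor third from C#3: E3 (3 semitones up).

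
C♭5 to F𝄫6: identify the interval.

C to F spans four letter names (C-D-E-F), plus an octave — that makes it an eleventh of some quality.
The perfect eleventh is 17 semitones; here we have 16, one semitone narrower: diminished.
(Equivalently, a compound diminished fourth: a diminished fourth plus an octave.)

diminished eleventh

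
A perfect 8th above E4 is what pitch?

The letter stays E (same as the start), shifted an octave up.
A perfect octave is 12 semitones; 12 semitones up from E4 gives E5.

E5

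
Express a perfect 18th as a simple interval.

perfect fourth

Subtracting seven from the interval number removes an octave: 18 − 14 = 4.
Quality carries through unchanged, so the simple form is a perfect fourth.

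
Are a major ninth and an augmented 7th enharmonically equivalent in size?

No

A major ninth spans 14 semitones; an augmented seventh spans 12 semitones. They differ by 2.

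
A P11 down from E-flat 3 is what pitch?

B-flat 1

Counting four letter names plus an octave down from E lands on B.
A perfect eleventh spans 17 semitones, so from Eb3 the target pitch is Bb1.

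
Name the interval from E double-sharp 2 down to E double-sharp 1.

perfect 8th

Descending from E##2 to E##1 is the same interval as ascending E##1 to E##2.
E to E is the same letter name, plus an octave — that makes it an octave of some quality.
The perfect octave spans 12 semitones, and E##1 to E##2 is exactly 12 semitones — so this is a perfect octave.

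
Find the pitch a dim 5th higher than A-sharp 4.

Five letter names up from A: E.
A diminished fifth is 6 semitones; 6 semitones up from A#4 gives E5.

E 5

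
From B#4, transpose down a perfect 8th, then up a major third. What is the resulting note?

D##4

A perfect octave down from B#4 is B#3.
Up a major third from B#3: D##4 (4 semitones up).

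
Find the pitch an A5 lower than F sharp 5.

The fifth takes the letter from F down to B.
An augmented fifth spans 8 semitones, so from F#5 the target pitch is Bb4.

B flat 4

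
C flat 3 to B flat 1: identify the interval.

Descending from Cb3 to Bb1 is the same interval as ascending Bb1 to Cb3.
B to C spans two letter names (B-C), plus an octave, so the interval is some kind of ninth.
A major ninth would be 14 semitones, but Bb1 to Cb3 is 13 — one semitone narrower, making it a minor ninth.
(Equivalently, a compound minor second: a minor second plus an octave.)

minor ninth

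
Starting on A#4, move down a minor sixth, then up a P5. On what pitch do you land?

G##4

A minor sixth down from A#4 is C##4.
C##4 up a perfect fifth → G##4 (7 semitones).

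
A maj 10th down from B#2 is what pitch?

G#1

Three letters down from B (plus an octave) reaches G.
A major tenth spans 16 semitones, so from B#2 the target pitch is G#1.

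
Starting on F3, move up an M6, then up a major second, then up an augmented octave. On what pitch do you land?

A major sixth up from F3 is D4.
Up a major second from D4: E4 (2 semitones up).
Up an augmented octave from E4: E#5 (13 semitones up).

E#5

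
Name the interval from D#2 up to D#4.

D to D is the same letter name, plus 2 octaves, so the interval is some kind of fifteenth.
The perfect fifteenth spans 24 semitones, and D#2 to D#4 is exactly 24 semitones — so this is a perfect fifteenth.
(Equivalently, a compound perfect octave: a perfect octave plus an octave.)

perfect 15th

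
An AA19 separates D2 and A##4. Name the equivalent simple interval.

Take out 2 octaves (14 from the number): 19 − 14 = 5.
Quality carries through unchanged, so the simple form is a doubly augmented fifth.

AA5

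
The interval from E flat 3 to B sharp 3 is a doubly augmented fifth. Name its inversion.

doubly diminished fourth

Inverted interval numbers add to nine, so a fifth pairs with a fourth (5 + 4 = 9).
The quality also flips — doubly augmented becomes doubly diminished — giving a doubly diminished fourth.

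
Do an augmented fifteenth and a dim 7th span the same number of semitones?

An augmented fifteenth is 25 semitones but a diminished seventh is 9 semitones — different sizes.

No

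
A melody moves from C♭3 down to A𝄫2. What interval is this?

Descending from Cb3 to Abb2 is the same interval as ascending Abb2 to Cb3.
A to C spans three letter names (A-B-C), so the interval is some kind of third.
Abb2 to Cb3 is 4 semitones, matching the major third exactly, so the quality is major.

major third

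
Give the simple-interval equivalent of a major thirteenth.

M6

Subtracting seven from the interval number removes an octave: 13 − 7 = 6.
Quality carries through unchanged, so the simple form is a major sixth.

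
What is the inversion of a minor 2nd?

M7

Interval numbers invert to sum to nine: 2 + 7 = 9, so a second inverts to a seventh.
Quality inverts too: minor becomes major. That makes the inversion a major seventh.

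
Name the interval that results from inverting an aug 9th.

First reduce the compound augmented ninth to its simple form, an augmented second.
Inverted interval numbers add to nine, so a second pairs with a seventh (2 + 7 = 9).
And augmented becomes diminished under inversion, so we get a diminished seventh.

d7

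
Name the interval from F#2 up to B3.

F to B spans four letter names (F-G-A-B), plus an octave, so the interval is some kind of eleventh.
The perfect eleventh spans 17 semitones, and F#2 to B3 is exactly 17 semitones — so this is a perfect eleventh.
(Equivalently, a compound perfect fourth: a perfect fourth plus an octave.)

perfect eleventh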